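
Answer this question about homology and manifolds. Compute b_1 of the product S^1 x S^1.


Each S^d has Poincare polynomial 1 + t^d.
The product S^1 x S^1 has Poincare polynomial prod(1+t^d_i).
Expanding: b_0=1, b_1=2, b_2=1.
b_1 = 2

2


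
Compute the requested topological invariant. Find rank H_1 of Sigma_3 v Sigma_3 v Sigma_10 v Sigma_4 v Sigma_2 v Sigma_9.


For a wedge X v Y: reduced H_k(X v Y) = H_k(X) + H_k(Y).
Each Sigma_g contributes b_1 = 2g.
b_1 = 6 + 6 + 20 + 8 + 4 + 18 = 62

62


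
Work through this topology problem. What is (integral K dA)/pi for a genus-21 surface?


Gauss-Bonnet: integral K dA = 2*pi*chi(M).
chi(Sigma_21) = 2 - 2*21 = -40.
(integral K dA)/pi = 2*chi = 2*(-40) = -80

-80


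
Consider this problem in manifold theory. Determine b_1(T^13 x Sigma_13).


pi_1(A x B) = pi_1(A) x pi_1(B); rank of abelianization = b_1.
b_1(T^13) = 13, b_1(Sigma_13) = 2*13 = 26.
b_1(product) = 13 + 26 = 39

39


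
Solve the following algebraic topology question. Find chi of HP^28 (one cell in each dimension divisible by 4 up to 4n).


HP^28 has one cell in each dimension 0, 4, ..., 4*28 (28+1 cells, all even-dim).
chi = 28 + 1 = 29

29


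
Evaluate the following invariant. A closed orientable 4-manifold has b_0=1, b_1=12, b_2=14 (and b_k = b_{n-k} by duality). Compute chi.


By Poincare duality b_k = b_{4-k}, so full Betti numbers: b_0=1, b_1=12, b_2=14, b_3=12, b_4=1.
chi = sum (-1)^k b_k = -8

-8


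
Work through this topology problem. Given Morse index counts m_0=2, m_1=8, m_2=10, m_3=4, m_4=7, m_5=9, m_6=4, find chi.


Morse theory: chi(M) = sum_k (-1)^k m_k where m_k = #(index-k critical points).
= (2) + (-8) + (10) + (-4) + (7) + (-9) + (4) = 2

2


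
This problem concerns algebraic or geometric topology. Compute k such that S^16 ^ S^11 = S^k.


S^m ^ S^n = S^{m+n}.
k = 16 + 11 = 27

27


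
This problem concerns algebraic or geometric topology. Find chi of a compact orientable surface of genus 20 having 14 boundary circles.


For a compact orientable surface with genus g and b boundary components: chi = 2 - 2g - b.
chi = 2 - 2*20 - 14 = 2 - 40 - 14 = -52

-52


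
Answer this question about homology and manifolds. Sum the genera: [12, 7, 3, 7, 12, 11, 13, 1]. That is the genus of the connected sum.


Genus is additive under connected sum of orientable surfaces.
g = 12 + 7 + 3 + 7 + 12 + 11 + 13 + 1 = 66

66


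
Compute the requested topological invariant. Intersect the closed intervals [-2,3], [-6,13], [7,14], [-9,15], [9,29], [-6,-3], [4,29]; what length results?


Intersection = [max(a_i), min(b_i)] = [9, -3].
Since 9 > -3, the intersection is empty.
Length = 0

0


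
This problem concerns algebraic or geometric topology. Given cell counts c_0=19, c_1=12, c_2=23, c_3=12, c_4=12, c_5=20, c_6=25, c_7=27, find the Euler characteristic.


chi = sum_k (-1)^k c_k.
= (-1)^0*19 + (-1)^1*12 + (-1)^2*23 + (-1)^3*12 + (-1)^4*12 + (-1)^5*20 + (-1)^6*25 + (-1)^7*27
= (19) + (-12) + (23) + (-12) + (12) + (-20) + (25) + (-27)
= 8

8


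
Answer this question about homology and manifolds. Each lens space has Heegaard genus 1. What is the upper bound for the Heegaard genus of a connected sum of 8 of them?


Heegaard genus satisfies g(A#B) <= g(A) + g(B).
Each lens space has g = 1.
Upper bound: 8 * 1 = 8

8


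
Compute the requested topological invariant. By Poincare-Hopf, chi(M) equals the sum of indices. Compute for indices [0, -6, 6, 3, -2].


Poincare-Hopf: chi(M) = sum of indices of zeros.
chi = (0) + (-6) + (6) + (3) + (-2) = 1

1


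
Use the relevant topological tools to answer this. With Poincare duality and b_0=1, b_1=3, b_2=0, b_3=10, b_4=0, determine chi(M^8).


By Poincare duality b_k = b_{8-k}, so full Betti numbers: b_0=1, b_1=3, b_2=0, b_3=10, b_4=0, b_5=10, b_6=0, b_7=3, b_8=1.
chi = sum (-1)^k b_k = -24

-24


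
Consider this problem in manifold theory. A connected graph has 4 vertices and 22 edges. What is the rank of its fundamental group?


For a connected graph: rank(pi_1) = b_1 = E - V + 1 = 1 - chi.
chi = V - E = 4 - 22 = -18.
rank = 1 - (-18) = 22 - 4 + 1 = 19

19


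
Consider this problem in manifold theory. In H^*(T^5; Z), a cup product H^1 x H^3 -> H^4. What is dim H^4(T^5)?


Cup product: H^p x H^q -> H^{p+q}; here p+q = 1+3 = 4.
rank H^k(T^n) = C(n,k).
C(5,4) = 5

5


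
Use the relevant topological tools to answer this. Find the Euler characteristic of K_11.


K_11: V = 11, E = C(11,2) = 55.
chi = V - E = 11 - 55 = -44

-44


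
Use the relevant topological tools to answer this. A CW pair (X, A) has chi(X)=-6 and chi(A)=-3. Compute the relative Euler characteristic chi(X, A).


Relative Euler characteristic: chi(X, A) = chi(X) - chi(A).
= -6 - (-3) = -3

-3


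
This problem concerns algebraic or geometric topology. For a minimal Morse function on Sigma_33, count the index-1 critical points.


A perfect Morse function has m_k = b_k.
For Sigma_33: b_0=1, b_1=2g=66, b_2=1.
Saddles m_1 = 2g = 66

66


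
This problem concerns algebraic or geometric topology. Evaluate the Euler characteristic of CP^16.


CP^16 has one cell in each even dimension 0, 2, ..., 2*16 (16+1 cells total).
All cells are even-dimensional, so chi = number of cells.
chi = 16 + 1 = 17

17


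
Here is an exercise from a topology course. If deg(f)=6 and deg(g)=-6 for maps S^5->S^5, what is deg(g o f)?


Degree is multiplicative under composition: deg(g o f) = deg(g) * deg(f).
= -6 * 6 = -36

-36


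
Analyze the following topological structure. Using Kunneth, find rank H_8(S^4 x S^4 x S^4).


Each S^d has Poincare polynomial 1 + t^d.
The product S^4 x S^4 x S^4 has Poincare polynomial prod(1+t^d_i).
Expanding: b_0=1, b_4=3, b_8=3, b_12=1.
b_8 = 3

3


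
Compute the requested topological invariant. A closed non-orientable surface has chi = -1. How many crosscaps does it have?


chi = 2 - k for closed non-orientable surfaces with k crosscaps.
-1 = 2 - k
k = 2 - (-1) = 3

3


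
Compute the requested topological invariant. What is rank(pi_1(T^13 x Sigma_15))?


pi_1(A x B) = pi_1(A) x pi_1(B); rank of abelianization = b_1.
b_1(T^13) = 13, b_1(Sigma_15) = 2*15 = 30.
b_1(product) = 13 + 30 = 43

43


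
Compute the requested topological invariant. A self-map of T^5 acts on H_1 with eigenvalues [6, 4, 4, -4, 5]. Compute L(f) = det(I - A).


For a torus self-map: L(f) = det(I - A) where A acts on H_1.
L(f) = (1-6) * (1-4) * (1-4) * (1--4) * (1-5) = -5 * -3 * -3 * 5 * -4 = 900

900


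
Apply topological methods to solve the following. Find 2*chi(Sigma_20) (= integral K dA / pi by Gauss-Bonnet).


Gauss-Bonnet: integral K dA = 2*pi*chi(M).
chi(Sigma_20) = 2 - 2*20 = -38.
(integral K dA)/pi = 2*chi = 2*(-38) = -76

-76


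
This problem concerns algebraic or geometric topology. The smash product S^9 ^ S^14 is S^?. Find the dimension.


S^m ^ S^n = S^{m+n}.
k = 9 + 14 = 23

23


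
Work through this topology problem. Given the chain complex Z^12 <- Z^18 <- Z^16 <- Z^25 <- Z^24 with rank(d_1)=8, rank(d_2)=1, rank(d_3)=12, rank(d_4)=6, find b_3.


rank H_k = rank(ker d_k) - rank(im d_{k+1}).
rank(ker d_3) = rank(C_3) - rank(d_3) = 25 - 12 = 13.
rank(im d_{3+1}) = 6.
rank H_3 = 13 - 6 = 7

7


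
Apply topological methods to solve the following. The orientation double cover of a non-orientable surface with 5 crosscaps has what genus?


chi(N_5) = 2 - 5 = -3.
Double cover: chi(Sigma_g) = 2 * chi(N_5) = 2*(-3) = -6.
2 - 2g = -6, so g = (2 - (-6))/2 = 8/2 = 4

4


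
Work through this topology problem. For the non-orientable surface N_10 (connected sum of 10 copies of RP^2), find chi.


For a non-orientable closed surface with k crosscaps: chi = 2 - k.
Here k = 10.
chi = 2 - 10 = -8

-8


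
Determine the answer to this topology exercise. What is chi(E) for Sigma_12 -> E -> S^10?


chi(S^10) = 2 (n even), chi(Sigma_12) = 2 - 2*12 = -22.
chi(E) = 2 * (-22) = -44

-44


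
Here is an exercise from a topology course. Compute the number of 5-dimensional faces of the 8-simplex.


Delta^8 has 8+1 vertices. A 5-face is a choice of 5+1 vertices.
f_5 = C(8+1, 5+1) = C(9,6) = 84

84


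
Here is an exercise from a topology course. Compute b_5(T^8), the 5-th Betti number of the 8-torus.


By the Kunneth formula, b_k(T^n) = C(n,k).
b_5(T^8) = C(8,5).
C(8,5) = 8!/(5!*3!) = 56

56


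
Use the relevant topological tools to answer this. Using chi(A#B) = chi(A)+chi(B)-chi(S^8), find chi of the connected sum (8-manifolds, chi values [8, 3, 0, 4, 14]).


For n-manifolds: chi(A#B) = chi(A) + chi(B) - chi(S^8).
chi(S^8) = 1 + (-1)^8 = 2.
chi(#) = (sum chi_i) - (5-1)*chi(S^8) = 29 - 4*2 = 21

21


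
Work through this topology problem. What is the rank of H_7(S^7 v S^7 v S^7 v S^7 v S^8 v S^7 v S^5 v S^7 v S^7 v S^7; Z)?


For a wedge of spheres, H_k (k>0) is free on one generator per sphere of dimension k.
Spheres of dimension 7: count = 8.
b_7 = 8

8


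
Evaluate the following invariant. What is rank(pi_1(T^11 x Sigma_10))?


pi_1(A x B) = pi_1(A) x pi_1(B); rank of abelianization = b_1.
b_1(T^11) = 11, b_1(Sigma_10) = 2*10 = 20.
b_1(product) = 11 + 20 = 31

31


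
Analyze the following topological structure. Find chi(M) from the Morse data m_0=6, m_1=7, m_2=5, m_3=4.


Morse theory: chi(M) = sum_k (-1)^k m_k where m_k = #(index-k critical points).
= (6) + (-7) + (5) + (-4) = 0

0


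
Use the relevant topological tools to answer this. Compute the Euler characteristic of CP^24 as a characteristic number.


For any closed oriented manifold, <e(TM),[M]> = chi(M).
chi(CP^24) = 24+1 = 25

25


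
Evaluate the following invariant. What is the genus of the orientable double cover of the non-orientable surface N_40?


chi(N_40) = 2 - 40 = -38.
Double cover: chi(Sigma_g) = 2 * chi(N_40) = 2*(-38) = -76.
2 - 2g = -76, so g = (2 - (-76))/2 = 78/2 = 39

39


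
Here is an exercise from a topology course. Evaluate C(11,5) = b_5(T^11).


By the Kunneth formula, b_k(T^n) = C(n,k).
b_5(T^11) = C(11,5).
C(11,5) = 11!/(5!*6!) = 462

462


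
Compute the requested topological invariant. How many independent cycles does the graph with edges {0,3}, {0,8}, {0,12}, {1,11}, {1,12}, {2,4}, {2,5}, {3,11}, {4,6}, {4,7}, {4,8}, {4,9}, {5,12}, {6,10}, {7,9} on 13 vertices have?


b_1 = E - V + (number of components).
E = 15, V = 13, components = 1.
b_1 = 15 - 13 + 1 = 3

3


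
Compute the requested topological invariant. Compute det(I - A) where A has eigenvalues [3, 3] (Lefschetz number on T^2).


For a torus self-map: L(f) = det(I - A) where A acts on H_1.
L(f) = (1-3) * (1-3) = -2 * -2 = 4

4


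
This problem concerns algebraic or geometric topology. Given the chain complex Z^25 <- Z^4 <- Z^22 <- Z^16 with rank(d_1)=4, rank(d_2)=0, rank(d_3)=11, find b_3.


rank H_k = rank(ker d_k) - rank(im d_{k+1}).
rank(ker d_3) = rank(C_3) - rank(d_3) = 16 - 11 = 5.
rank(im d_{3+1}) = 0.
rank H_3 = 5 - 0 = 5

5


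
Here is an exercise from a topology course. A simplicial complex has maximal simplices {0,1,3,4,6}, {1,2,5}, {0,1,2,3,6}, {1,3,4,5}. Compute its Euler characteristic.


Enumerate all faces; f-vector: f_0=7, f_1=18, f_2=20, f_3=10, f_4=2.
chi = sum (-1)^k f_k = 1

1


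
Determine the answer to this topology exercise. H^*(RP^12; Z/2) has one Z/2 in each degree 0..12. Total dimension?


H^k(RP^12; Z/2) = Z/2 for each 0 <= k <= 12.
Total dimension = 12 + 1 = 13

13


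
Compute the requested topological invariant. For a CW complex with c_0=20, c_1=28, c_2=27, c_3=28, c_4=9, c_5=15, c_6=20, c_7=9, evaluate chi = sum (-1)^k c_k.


chi = sum_k (-1)^k c_k.
= (-1)^0*20 + (-1)^1*28 + (-1)^2*27 + (-1)^3*28 + (-1)^4*9 + (-1)^5*15 + (-1)^6*20 + (-1)^7*9
= (20) + (-28) + (27) + (-28) + (9) + (-15) + (20) + (-9)
= -4

-4


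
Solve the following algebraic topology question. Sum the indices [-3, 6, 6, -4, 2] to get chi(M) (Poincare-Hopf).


Poincare-Hopf: chi(M) = sum of indices of zeros.
chi = (-3) + (6) + (6) + (-4) + (2) = 7

7


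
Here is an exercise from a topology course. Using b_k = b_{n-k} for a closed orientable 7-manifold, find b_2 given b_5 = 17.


Poincare duality for closed orientable n-manifolds: b_k = b_{n-k}.
Here n = 7, so b_2 = b_5 = 17

17


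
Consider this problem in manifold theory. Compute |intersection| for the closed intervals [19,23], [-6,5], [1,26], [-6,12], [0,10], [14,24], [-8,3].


Intersection = [max(a_i), min(b_i)] = [19, 3].
Since 19 > 3, the intersection is empty.
Length = 0

0


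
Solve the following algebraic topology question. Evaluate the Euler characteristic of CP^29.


CP^29 has one cell in each even dimension 0, 2, ..., 2*29 (29+1 cells total).
All cells are even-dimensional, so chi = number of cells.
chi = 29 + 1 = 30

30


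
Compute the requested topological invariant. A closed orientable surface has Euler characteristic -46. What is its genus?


chi = 2 - 2g for closed orientable surfaces.
-46 = 2 - 2g
2g = 2 - (-46) = 48
g = 24

24


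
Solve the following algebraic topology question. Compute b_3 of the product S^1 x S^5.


Each S^d has Poincare polynomial 1 + t^d.
The product S^1 x S^5 has Poincare polynomial prod(1+t^d_i).
Expanding: b_0=1, b_1=1, b_5=1, b_6=1.
b_3 = 0

0


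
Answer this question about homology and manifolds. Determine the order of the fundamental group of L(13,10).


pi_1(L(p,q)) = Z/pZ for any q coprime to p.
|pi_1(L(13,10))| = 13

13


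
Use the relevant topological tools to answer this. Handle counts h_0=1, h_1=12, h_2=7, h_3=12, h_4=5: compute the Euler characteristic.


Handles of index k contribute (-1)^k to chi (same as CW cells).
chi = (1) + (-12) + (7) + (-12) + (5) = -11

-11


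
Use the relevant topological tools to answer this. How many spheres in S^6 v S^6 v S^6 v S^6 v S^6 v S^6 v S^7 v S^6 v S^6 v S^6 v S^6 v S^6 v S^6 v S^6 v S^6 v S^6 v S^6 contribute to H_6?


For a wedge of spheres, H_k (k>0) is free on one generator per sphere of dimension k.
Spheres of dimension 6: count = 16.
b_6 = 16

16


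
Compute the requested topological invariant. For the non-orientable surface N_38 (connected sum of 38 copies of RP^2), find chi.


For a non-orientable closed surface with k crosscaps: chi = 2 - k.
Here k = 38.
chi = 2 - 38 = -36

-36


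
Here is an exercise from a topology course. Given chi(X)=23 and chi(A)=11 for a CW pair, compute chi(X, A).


Relative Euler characteristic: chi(X, A) = chi(X) - chi(A).
= 23 - (11) = 12

12


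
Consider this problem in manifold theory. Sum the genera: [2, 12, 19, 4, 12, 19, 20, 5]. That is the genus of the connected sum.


Genus is additive under connected sum of orientable surfaces.
g = 2 + 12 + 19 + 4 + 12 + 19 + 20 + 5 = 93

93


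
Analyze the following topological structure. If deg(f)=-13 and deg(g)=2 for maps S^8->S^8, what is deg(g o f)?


Degree is multiplicative under composition: deg(g o f) = deg(g) * deg(f).
= 2 * -13 = -26

-26


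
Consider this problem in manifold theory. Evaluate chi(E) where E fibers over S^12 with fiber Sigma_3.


chi(S^12) = 2 (n even), chi(Sigma_3) = 2 - 2*3 = -4.
chi(E) = 2 * (-4) = -8

-8


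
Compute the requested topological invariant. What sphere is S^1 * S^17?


Join of spheres: S^m * S^n = S^{m+n+1}.
dim = 1 + 17 + 1 = 19

19


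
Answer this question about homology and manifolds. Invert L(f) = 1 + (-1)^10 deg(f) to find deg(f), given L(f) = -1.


L(f) = 1 + (-1)^10 deg(f) on S^10.
-1 = 1 + (-1)^10 * deg(f)
(-1)^10 * deg(f) = -2
deg(f) = -2

-2


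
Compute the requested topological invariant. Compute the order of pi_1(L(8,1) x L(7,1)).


pi_1(X x Y) = pi_1(X) x pi_1(Y).
pi_1(L(8,1)) = Z/8, pi_1(L(7,1)) = Z/7.
|Z/8 x Z/7| = 8 * 7 = 56

56


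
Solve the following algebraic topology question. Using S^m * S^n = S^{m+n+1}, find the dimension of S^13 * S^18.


Join of spheres: S^m * S^n = S^{m+n+1}.
dim = 13 + 18 + 1 = 32

32


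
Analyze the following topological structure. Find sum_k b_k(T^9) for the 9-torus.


b_k(T^9) = C(9,k), so the sum over k is sum_k C(9,k) = 2^9.
Total = 2^9 = 512

512


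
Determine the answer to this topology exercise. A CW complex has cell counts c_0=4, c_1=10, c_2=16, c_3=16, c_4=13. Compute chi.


chi = sum_k (-1)^k c_k.
= (-1)^0*4 + (-1)^1*10 + (-1)^2*16 + (-1)^3*16 + (-1)^4*13
= (4) + (-10) + (16) + (-16) + (13)
= 7

7


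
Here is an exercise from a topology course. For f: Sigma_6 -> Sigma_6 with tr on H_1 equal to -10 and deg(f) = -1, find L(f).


L(f) = tr(f_0*) - tr(f_1*) + tr(f_2*).
= 1 - (-10) + (-1)
= 10

10


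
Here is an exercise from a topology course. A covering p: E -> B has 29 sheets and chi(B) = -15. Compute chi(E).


For a finite covering: chi(E) = (number of sheets) * chi(B).
chi(E) = 29 * (-15) = -435

-435


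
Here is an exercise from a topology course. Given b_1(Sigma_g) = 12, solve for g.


For a closed orientable surface: b_1 = 2g.
12 = 2g
g = 12 / 2 = 6

6


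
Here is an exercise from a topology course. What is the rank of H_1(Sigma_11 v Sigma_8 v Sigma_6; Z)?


For a wedge X v Y: reduced H_k(X v Y) = H_k(X) + H_k(Y).
Each Sigma_g contributes b_1 = 2g.
b_1 = 22 + 16 + 12 = 50

50


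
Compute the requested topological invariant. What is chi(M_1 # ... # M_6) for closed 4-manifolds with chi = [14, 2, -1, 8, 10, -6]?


For n-manifolds: chi(A#B) = chi(A) + chi(B) - chi(S^4).
chi(S^4) = 1 + (-1)^4 = 2.
chi(#) = (sum chi_i) - (6-1)*chi(S^4) = 27 - 5*2 = 17

17


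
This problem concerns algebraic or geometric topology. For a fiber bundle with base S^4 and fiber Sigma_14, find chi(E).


chi(S^4) = 2 (n even), chi(Sigma_14) = 2 - 2*14 = -26.
chi(E) = 2 * (-26) = -52

-52


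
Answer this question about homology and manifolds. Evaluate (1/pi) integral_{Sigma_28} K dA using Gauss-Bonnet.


Gauss-Bonnet: integral K dA = 2*pi*chi(M).
chi(Sigma_28) = 2 - 2*28 = -54.
(integral K dA)/pi = 2*chi = 2*(-54) = -108

-108


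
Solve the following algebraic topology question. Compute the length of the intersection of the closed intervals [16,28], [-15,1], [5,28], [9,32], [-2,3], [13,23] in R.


Intersection = [max(a_i), min(b_i)] = [16, 1].
Since 16 > 1, the intersection is empty.
Length = 0

0


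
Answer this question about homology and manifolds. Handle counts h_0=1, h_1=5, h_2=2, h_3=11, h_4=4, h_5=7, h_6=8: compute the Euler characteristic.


Handles of index k contribute (-1)^k to chi (same as CW cells).
chi = (1) + (-5) + (2) + (-11) + (4) + (-7) + (8) = -8

-8


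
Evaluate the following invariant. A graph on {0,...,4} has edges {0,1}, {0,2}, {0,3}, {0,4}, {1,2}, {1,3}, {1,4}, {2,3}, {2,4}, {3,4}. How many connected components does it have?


Run DFS/union-find over 5 vertices.
V = 5, E = 10.
Number of components = 1

1


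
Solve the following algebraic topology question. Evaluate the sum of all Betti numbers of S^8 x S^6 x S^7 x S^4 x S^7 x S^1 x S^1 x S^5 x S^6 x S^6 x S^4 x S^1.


Total Betti number is multiplicative under products.
Each S^d (d>=1) has total Betti number 2.
There are 12 sphere factors.
Total = 2^12 = 4096

4096


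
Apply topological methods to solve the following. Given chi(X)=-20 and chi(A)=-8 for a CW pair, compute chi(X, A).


Relative Euler characteristic: chi(X, A) = chi(X) - chi(A).
= -20 - (-8) = -12

-12


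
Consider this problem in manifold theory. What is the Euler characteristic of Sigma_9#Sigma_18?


chi(Sigma_9) = 2 - 2*9 = -16
chi(Sigma_18) = 2 - 2*18 = -34
For surfaces: chi(A#B) = chi(A) + chi(B) - 2.
chi = -16 + -34 - 2 = -52

-52


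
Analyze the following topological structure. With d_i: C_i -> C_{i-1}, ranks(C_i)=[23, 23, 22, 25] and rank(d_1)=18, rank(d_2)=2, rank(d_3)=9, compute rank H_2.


rank H_k = rank(ker d_k) - rank(im d_{k+1}).
rank(ker d_2) = rank(C_2) - rank(d_2) = 22 - 2 = 20.
rank(im d_{2+1}) = 9.
rank H_2 = 20 - 9 = 11

11


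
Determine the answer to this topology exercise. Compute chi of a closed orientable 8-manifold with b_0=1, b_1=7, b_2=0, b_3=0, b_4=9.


By Poincare duality b_k = b_{8-k}, so full Betti numbers: b_0=1, b_1=7, b_2=0, b_3=0, b_4=9, b_5=0, b_6=0, b_7=7, b_8=1.
chi = sum (-1)^k b_k = -3

-3


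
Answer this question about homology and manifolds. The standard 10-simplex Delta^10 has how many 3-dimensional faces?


Delta^10 has 10+1 vertices. A 3-face is a choice of 3+1 vertices.
f_3 = C(10+1, 3+1) = C(11,4) = 330

330


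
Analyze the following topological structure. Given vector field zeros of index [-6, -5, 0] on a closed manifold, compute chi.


Poincare-Hopf: chi(M) = sum of indices of zeros.
chi = (-6) + (-5) + (0) = -11

-11


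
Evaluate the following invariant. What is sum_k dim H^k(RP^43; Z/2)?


H^k(RP^43; Z/2) = Z/2 for each 0 <= k <= 43.
Total dimension = 43 + 1 = 44

44


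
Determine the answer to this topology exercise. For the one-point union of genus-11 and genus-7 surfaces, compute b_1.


For a wedge: H_1(A v B) = H_1(A) + H_1(B).
b_1(Sigma_11) = 22, b_1(Sigma_7) = 14.
b_1 = 22 + 14 = 36

36


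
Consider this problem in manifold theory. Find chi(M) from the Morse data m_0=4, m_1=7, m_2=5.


Morse theory: chi(M) = sum_k (-1)^k m_k where m_k = #(index-k critical points).
= (4) + (-7) + (5) = 2

2


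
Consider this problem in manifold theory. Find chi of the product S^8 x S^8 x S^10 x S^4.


chi is multiplicative: chi(X x Y) = chi(X) chi(Y).
Each even-dim sphere has chi = 2. There are 4 factors.
chi = 2^4 = 16

16


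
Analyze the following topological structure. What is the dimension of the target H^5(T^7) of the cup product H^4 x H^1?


Cup product: H^p x H^q -> H^{p+q}; here p+q = 4+1 = 5.
rank H^k(T^n) = C(n,k).
C(7,5) = 21

21


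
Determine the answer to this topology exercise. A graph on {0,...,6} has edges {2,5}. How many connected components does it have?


Run DFS/union-find over 7 vertices.
V = 7, E = 1.
Number of components = 6

6


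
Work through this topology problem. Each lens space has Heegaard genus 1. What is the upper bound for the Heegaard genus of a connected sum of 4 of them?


Heegaard genus satisfies g(A#B) <= g(A) + g(B).
Each lens space has g = 1.
Upper bound: 4 * 1 = 4

4


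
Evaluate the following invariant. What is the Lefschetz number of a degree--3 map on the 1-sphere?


On S^1: L(f) = tr(f_0*) + (-1)^1 tr(f_1*) = 1 + (-1)^1 * deg(f).
L(f) = 1 + (-1)^1 * -3 = 1 + 3 = 4

4


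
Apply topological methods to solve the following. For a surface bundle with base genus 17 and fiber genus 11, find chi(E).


For a fiber bundle F -> E -> B (with CW structure): chi(E) = chi(B) * chi(F).
chi(Sigma_17) = -32, chi(Sigma_11) = -20.
chi(E) = (-32) * (-20) = 640

640


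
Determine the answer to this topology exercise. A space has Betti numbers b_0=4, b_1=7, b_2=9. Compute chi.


chi = sum_k (-1)^k b_k.
= (4) + (-7) + (9)
= 6

6


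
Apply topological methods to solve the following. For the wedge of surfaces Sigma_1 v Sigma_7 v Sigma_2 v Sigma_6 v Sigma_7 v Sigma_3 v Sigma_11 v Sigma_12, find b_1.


For a wedge X v Y: reduced H_k(X v Y) = H_k(X) + H_k(Y).
Each Sigma_g contributes b_1 = 2g.
b_1 = 2 + 14 + 4 + 12 + 14 + 6 + 22 + 24 = 98

98


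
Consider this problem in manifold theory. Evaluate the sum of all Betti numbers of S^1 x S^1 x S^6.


Total Betti number is multiplicative under products.
Each S^d (d>=1) has total Betti number 2.
There are 3 sphere factors.
Total = 2^3 = 8

8


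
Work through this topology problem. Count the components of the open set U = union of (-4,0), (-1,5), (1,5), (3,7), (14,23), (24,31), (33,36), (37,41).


Sort and merge overlapping open intervals.
Merged: (-4,7), (14,23), (24,31), (33,36), (37,41).
Number of components = 5

5


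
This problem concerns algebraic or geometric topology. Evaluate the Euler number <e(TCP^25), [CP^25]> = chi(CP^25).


For any closed oriented manifold, <e(TM),[M]> = chi(M).
chi(CP^25) = 25+1 = 26

26


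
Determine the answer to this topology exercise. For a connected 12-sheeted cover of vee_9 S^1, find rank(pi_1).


Nielsen-Schreier: an index-n subgroup of F_r is free of rank 1 + n(r-1).
Equivalently: chi(cover) = n*chi(base); chi(vee_r S^1) = 1 - 9 = -8.
chi(E) = 12*(-8) = -96; rank = 1 - chi(E) = 1 - (-96) = 97.
rank = 1 + 12*(9-1) = 1 + 96 = 97

97


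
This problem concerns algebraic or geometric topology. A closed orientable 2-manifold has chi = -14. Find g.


chi = 2 - 2g for closed orientable surfaces.
-14 = 2 - 2g
2g = 2 - (-14) = 16
g = 8

8


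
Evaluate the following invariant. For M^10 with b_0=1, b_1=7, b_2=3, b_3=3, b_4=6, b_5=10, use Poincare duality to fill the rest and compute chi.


By Poincare duality b_k = b_{10-k}, so full Betti numbers: b_0=1, b_1=7, b_2=3, b_3=3, b_4=6, b_5=10, b_6=6, b_7=3, b_8=3, b_9=7, b_10=1.
chi = sum (-1)^k b_k = -10

-10


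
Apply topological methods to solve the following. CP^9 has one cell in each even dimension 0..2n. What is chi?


CP^9 has one cell in each even dimension 0, 2, ..., 2*9 (9+1 cells total).
All cells are even-dimensional, so chi = number of cells.
chi = 9 + 1 = 10

10


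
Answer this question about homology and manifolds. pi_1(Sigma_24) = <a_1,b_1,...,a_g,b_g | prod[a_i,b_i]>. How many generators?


Standard presentation: pi_1(Sigma_g) = <a_1,b_1,...,a_g,b_g | [a_1,b_1]...[a_g,b_g] = 1>.
Number of generators = 2g = 2*24 = 48

48


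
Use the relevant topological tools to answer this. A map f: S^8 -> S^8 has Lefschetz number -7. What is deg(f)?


L(f) = 1 + (-1)^8 deg(f) on S^8.
-7 = 1 + (-1)^8 * deg(f)
(-1)^8 * deg(f) = -8
deg(f) = -8

-8


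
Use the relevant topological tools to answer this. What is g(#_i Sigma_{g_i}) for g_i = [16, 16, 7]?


Genus is additive under connected sum of orientable surfaces.
g = 16 + 16 + 7 = 39

39


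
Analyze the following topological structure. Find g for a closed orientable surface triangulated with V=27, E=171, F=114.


chi = V - E + F = 27 - 171 + 114 = -30
For orientable closed surface: chi = 2 - 2g, so g = (2 - chi)/2.
g = (2 - (-30)) / 2 = 32 / 2 = 16

16


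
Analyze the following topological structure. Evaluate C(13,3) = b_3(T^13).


By the Kunneth formula, b_k(T^n) = C(n,k).
b_3(T^13) = C(13,3).
C(13,3) = 13!/(3!*10!) = 286

286


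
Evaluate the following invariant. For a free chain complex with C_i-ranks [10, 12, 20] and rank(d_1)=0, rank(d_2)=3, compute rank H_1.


rank H_k = rank(ker d_k) - rank(im d_{k+1}).
rank(ker d_1) = rank(C_1) - rank(d_1) = 12 - 0 = 12.
rank(im d_{1+1}) = 3.
rank H_1 = 12 - 3 = 9

9


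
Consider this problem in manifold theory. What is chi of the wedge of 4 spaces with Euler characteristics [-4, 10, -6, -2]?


chi(A v B) = chi(A) + chi(B) - 1 (one point identified).
For 4 spaces: chi = (sum chi_i) - (4 - 1).
sum = -2; chi = -2 - 3 = -5

-5


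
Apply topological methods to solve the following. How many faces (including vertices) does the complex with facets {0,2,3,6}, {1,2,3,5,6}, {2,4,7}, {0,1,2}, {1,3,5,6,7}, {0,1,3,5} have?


Each maximal simplex on m vertices has 2^m - 1 nonempty faces.
Take the union (dedupe shared faces).
Total distinct faces = 67

67


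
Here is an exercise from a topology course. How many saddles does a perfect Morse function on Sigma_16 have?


A perfect Morse function has m_k = b_k.
For Sigma_16: b_0=1, b_1=2g=32, b_2=1.
Saddles m_1 = 2g = 32

32


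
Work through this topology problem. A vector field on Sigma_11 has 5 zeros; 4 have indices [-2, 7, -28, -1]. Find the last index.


Poincare-Hopf: sum of indices = chi(M).
chi(Sigma_11) = 2 - 2*11 = -20.
Sum of known indices = -24.
x = chi - (sum known) = -20 - (-24) = 4

4


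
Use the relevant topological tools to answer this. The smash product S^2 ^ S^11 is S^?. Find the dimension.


S^m ^ S^n = S^{m+n}.
k = 2 + 11 = 13

13


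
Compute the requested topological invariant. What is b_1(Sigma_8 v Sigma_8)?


For a wedge: H_1(A v B) = H_1(A) + H_1(B).
b_1(Sigma_8) = 16, b_1(Sigma_8) = 16.
b_1 = 16 + 16 = 32

32


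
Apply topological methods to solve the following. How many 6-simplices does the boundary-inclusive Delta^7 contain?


Delta^7 has 7+1 vertices. A 6-face is a choice of 6+1 vertices.
f_6 = C(7+1, 6+1) = C(8,7) = 8

8


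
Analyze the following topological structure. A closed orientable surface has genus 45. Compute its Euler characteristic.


For a closed orientable surface of genus g: chi = 2 - 2g.
Here g = 45.
chi = 2 - 2*45 = 2 - 90 = -88

-88


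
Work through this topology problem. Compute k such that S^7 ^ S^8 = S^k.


S^m ^ S^n = S^{m+n}.
k = 7 + 8 = 15

15


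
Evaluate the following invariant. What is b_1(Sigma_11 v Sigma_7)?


For a wedge: H_1(A v B) = H_1(A) + H_1(B).
b_1(Sigma_11) = 22, b_1(Sigma_7) = 14.
b_1 = 22 + 14 = 36

36


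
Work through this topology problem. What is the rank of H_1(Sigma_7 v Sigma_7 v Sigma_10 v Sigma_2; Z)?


For a wedge X v Y: reduced H_k(X v Y) = H_k(X) + H_k(Y).
Each Sigma_g contributes b_1 = 2g.
b_1 = 14 + 14 + 20 + 4 = 52

52


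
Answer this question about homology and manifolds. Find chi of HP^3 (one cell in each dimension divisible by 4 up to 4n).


HP^3 has one cell in each dimension 0, 4, ..., 4*3 (3+1 cells, all even-dim).
chi = 3 + 1 = 4

4


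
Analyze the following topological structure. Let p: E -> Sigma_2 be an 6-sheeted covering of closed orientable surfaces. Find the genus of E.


For an n-sheeted cover: chi(E) = n * chi(B).
chi(Sigma_2) = 2 - 2*2 = -2.
chi(E) = 6 * (-2) = -12.
genus(E) = (2 - chi(E))/2 = (2 - (-12))/2 = 14/2 = 7

7


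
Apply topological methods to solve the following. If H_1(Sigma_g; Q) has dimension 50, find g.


For a closed orientable surface: b_1 = 2g.
50 = 2g
g = 50 / 2 = 25

25


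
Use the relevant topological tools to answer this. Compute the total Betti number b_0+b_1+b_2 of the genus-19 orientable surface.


For Sigma_19: b_0 = 1, b_1 = 2g = 38, b_2 = 1.
Total = 1 + 38 + 1 = 40

40


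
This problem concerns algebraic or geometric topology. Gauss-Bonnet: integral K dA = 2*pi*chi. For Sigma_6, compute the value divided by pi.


Gauss-Bonnet: integral K dA = 2*pi*chi(M).
chi(Sigma_6) = 2 - 2*6 = -10.
(integral K dA)/pi = 2*chi = 2*(-10) = -20

-20


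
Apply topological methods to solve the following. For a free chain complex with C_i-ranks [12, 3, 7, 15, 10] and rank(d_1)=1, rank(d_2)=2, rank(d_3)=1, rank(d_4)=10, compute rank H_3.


rank H_k = rank(ker d_k) - rank(im d_{k+1}).
rank(ker d_3) = rank(C_3) - rank(d_3) = 15 - 1 = 14.
rank(im d_{3+1}) = 10.
rank H_3 = 14 - 10 = 4

4


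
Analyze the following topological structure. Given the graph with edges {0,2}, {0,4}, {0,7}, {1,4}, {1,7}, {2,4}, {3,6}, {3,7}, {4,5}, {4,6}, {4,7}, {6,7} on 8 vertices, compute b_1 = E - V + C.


b_1 = E - V + (number of components).
E = 12, V = 8, components = 1.
b_1 = 12 - 8 + 1 = 5

5


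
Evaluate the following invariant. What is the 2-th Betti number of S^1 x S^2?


Each S^d has Poincare polynomial 1 + t^d.
The product S^1 x S^2 has Poincare polynomial prod(1+t^d_i).
Expanding: b_0=1, b_1=1, b_2=1, b_3=1.
b_2 = 1

1


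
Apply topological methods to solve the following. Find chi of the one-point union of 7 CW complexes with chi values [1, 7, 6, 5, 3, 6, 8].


chi(A v B) = chi(A) + chi(B) - 1 (one point identified).
For 7 spaces: chi = (sum chi_i) - (7 - 1).
sum = 36; chi = 36 - 6 = 30

30


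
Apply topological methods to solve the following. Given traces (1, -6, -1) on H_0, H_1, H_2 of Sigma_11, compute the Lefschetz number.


L(f) = tr(f_0*) - tr(f_1*) + tr(f_2*).
= 1 - (-6) + (-1)
= 6

6


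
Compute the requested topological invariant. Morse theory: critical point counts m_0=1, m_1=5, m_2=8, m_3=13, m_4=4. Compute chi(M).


Morse theory: chi(M) = sum_k (-1)^k m_k where m_k = #(index-k critical points).
= (1) + (-5) + (8) + (-13) + (4) = -5

-5


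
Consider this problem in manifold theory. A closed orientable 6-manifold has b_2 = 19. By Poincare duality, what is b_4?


Poincare duality for closed orientable n-manifolds: b_k = b_{n-k}.
Here n = 6, so b_4 = b_2 = 19

19


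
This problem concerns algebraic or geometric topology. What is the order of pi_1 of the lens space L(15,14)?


pi_1(L(p,q)) = Z/pZ for any q coprime to p.
|pi_1(L(15,14))| = 15

15


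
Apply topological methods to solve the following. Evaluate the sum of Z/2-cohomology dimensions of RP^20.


H^k(RP^20; Z/2) = Z/2 for each 0 <= k <= 20.
Total dimension = 20 + 1 = 21

21


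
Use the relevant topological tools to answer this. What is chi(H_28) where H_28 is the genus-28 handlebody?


A genus-g handlebody deformation retracts to a wedge of g circles.
chi(vee_g S^1) = 1 - g.
chi(H_28) = 1 - 28 = -27

-27


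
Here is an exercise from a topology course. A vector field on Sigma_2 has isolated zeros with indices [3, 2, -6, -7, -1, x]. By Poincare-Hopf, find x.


Poincare-Hopf: sum of indices = chi(M).
chi(Sigma_2) = 2 - 2*2 = -2.
Sum of known indices = -9.
x = chi - (sum known) = -2 - (-9) = 7

7


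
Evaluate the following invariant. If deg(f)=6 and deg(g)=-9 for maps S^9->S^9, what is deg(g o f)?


Degree is multiplicative under composition: deg(g o f) = deg(g) * deg(f).
= -9 * 6 = -54

-54


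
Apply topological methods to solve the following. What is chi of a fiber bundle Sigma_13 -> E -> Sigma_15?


For a fiber bundle F -> E -> B (with CW structure): chi(E) = chi(B) * chi(F).
chi(Sigma_15) = -28, chi(Sigma_13) = -24.
chi(E) = (-28) * (-24) = 672

672


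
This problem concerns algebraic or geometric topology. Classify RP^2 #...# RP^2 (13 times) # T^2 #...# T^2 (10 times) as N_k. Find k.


Since a >= 1, the sum is non-orientable; each T^2 can be replaced by RP^2 # RP^2 (since T^2#RP^2 = 3RP^2).
Total crosscaps k = 13 + 2*10 = 33.
Check via chi: chi = 13*1 + 10*0 - (13+10-1)*2 = -31 = 2 - k = -31. Consistent.

33


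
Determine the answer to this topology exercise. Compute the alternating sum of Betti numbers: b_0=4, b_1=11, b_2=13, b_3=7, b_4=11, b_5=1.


chi = sum_k (-1)^k b_k.
= (4) + (-11) + (13) + (-7) + (11) + (-1)
= 9

9


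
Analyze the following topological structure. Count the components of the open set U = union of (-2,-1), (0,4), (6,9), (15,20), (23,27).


Sort and merge overlapping open intervals.
Merged: (-2,-1), (0,4), (6,9), (15,20), (23,27).
Number of components = 5

5


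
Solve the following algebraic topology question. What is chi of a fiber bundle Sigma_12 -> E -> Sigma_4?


For a fiber bundle F -> E -> B (with CW structure): chi(E) = chi(B) * chi(F).
chi(Sigma_4) = -6, chi(Sigma_12) = -22.
chi(E) = (-6) * (-22) = 132

132


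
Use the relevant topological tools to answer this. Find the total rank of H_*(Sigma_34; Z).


For Sigma_34: b_0 = 1, b_1 = 2g = 68, b_2 = 1.
Total = 1 + 68 + 1 = 70

70


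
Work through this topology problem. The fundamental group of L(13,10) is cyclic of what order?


pi_1(L(p,q)) = Z/pZ for any q coprime to p.
|pi_1(L(13,10))| = 13

13


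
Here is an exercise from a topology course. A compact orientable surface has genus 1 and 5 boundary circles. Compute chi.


For a compact orientable surface with genus g and b boundary components: chi = 2 - 2g - b.
chi = 2 - 2*1 - 5 = 2 - 2 - 5 = -5

-5


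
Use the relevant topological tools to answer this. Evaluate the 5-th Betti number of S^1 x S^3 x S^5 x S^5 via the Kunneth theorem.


Each S^d has Poincare polynomial 1 + t^d.
The product S^1 x S^3 x S^5 x S^5 has Poincare polynomial prod(1+t^d_i).
Expanding: b_0=1, b_1=1, b_3=1, b_4=1, b_5=2, b_6=2, b_8=2, b_9=2, b_10=1, b_11=1, b_13=1, b_14=1.
b_5 = 2

2


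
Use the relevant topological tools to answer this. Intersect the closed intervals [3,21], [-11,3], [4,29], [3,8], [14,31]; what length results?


Intersection = [max(a_i), min(b_i)] = [14, 3].
Since 14 > 3, the intersection is empty.
Length = 0

0


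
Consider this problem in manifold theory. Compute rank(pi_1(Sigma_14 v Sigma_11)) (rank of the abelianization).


For a wedge: H_1(A v B) = H_1(A) + H_1(B).
b_1(Sigma_14) = 28, b_1(Sigma_11) = 22.
b_1 = 28 + 22 = 50

50


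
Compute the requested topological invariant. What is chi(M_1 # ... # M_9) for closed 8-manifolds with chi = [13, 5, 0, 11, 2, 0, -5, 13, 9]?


For n-manifolds: chi(A#B) = chi(A) + chi(B) - chi(S^8).
chi(S^8) = 1 + (-1)^8 = 2.
chi(#) = (sum chi_i) - (9-1)*chi(S^8) = 48 - 8*2 = 32

32


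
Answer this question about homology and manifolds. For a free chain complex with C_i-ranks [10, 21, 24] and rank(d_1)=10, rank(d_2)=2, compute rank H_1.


rank H_k = rank(ker d_k) - rank(im d_{k+1}).
rank(ker d_1) = rank(C_1) - rank(d_1) = 21 - 10 = 11.
rank(im d_{1+1}) = 2.
rank H_1 = 11 - 2 = 9

9


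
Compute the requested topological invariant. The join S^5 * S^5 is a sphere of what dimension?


Join of spheres: S^m * S^n = S^{m+n+1}.
dim = 5 + 5 + 1 = 11

11


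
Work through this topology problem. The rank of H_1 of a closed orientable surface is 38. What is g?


For a closed orientable surface: b_1 = 2g.
38 = 2g
g = 38 / 2 = 19

19


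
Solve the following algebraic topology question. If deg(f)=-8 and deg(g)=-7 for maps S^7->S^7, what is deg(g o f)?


Degree is multiplicative under composition: deg(g o f) = deg(g) * deg(f).
= -7 * -8 = 56

56


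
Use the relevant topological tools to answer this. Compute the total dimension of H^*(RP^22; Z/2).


H^k(RP^22; Z/2) = Z/2 for each 0 <= k <= 22.
Total dimension = 22 + 1 = 23

23


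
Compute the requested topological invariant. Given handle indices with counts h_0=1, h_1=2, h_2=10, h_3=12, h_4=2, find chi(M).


Handles of index k contribute (-1)^k to chi (same as CW cells).
chi = (1) + (-2) + (10) + (-12) + (2) = -1

-1


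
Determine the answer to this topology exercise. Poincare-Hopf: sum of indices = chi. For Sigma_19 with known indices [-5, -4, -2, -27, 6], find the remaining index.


Poincare-Hopf: sum of indices = chi(M).
chi(Sigma_19) = 2 - 2*19 = -36.
Sum of known indices = -32.
x = chi - (sum known) = -36 - (-32) = -4

-4


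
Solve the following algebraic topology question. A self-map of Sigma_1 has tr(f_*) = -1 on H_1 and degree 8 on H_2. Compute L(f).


L(f) = tr(f_0*) - tr(f_1*) + tr(f_2*).
= 1 - (-1) + (8)
= 10

10


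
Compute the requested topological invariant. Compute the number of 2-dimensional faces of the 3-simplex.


Delta^3 has 3+1 vertices. A 2-face is a choice of 2+1 vertices.
f_2 = C(3+1, 2+1) = C(4,3) = 4

4


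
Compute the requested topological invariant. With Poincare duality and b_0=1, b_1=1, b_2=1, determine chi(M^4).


By Poincare duality b_k = b_{4-k}, so full Betti numbers: b_0=1, b_1=1, b_2=1, b_3=1, b_4=1.
chi = sum (-1)^k b_k = 1

1


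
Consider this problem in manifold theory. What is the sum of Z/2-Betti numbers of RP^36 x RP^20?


dim H^*(RP^n; Z/2) = n+1 (one Z/2 in each degree 0..n).
Total Betti number is multiplicative.
Total = (36+1) * (20+1) = 37 * 21 = 777

777


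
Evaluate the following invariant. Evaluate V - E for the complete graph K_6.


K_6: V = 6, E = C(6,2) = 15.
chi = V - E = 6 - 15 = -9

-9


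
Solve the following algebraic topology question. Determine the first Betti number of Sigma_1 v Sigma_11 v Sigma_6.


For a wedge X v Y: reduced H_k(X v Y) = H_k(X) + H_k(Y).
Each Sigma_g contributes b_1 = 2g.
b_1 = 2 + 22 + 12 = 36

36


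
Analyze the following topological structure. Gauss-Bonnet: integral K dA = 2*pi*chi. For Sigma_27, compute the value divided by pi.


Gauss-Bonnet: integral K dA = 2*pi*chi(M).
chi(Sigma_27) = 2 - 2*27 = -52.
(integral K dA)/pi = 2*chi = 2*(-52) = -104

-104
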